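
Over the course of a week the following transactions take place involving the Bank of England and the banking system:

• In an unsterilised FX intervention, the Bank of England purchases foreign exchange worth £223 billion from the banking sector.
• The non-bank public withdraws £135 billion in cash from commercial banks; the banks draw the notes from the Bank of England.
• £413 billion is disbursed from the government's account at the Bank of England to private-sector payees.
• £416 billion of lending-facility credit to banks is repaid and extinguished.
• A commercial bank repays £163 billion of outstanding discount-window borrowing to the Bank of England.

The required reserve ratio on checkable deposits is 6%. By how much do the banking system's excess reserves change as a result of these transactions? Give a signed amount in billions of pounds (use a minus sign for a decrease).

FX purchase £223 billion: reserves +£223B, deposits 0.
Currency withdrawal £135 billion: reserves −£135B, deposits −£135B.
Government spending £413 billion: reserves +£413B, deposits +£413B.
Discount-window repayment £416 billion: reserves −£416B, deposits 0.
Discount-window repayment £163 billion: reserves −£163B, deposits 0.
Totals: Δreserves = −£78B, Δdeposits = +£278B.
Δrequired reserves = 6% × +£278B = +£16.68B.
Δexcess reserves = Δreserves − Δrequired = −£78B − (+£16.68B) = -£94.68 billion.

-£94.68 billion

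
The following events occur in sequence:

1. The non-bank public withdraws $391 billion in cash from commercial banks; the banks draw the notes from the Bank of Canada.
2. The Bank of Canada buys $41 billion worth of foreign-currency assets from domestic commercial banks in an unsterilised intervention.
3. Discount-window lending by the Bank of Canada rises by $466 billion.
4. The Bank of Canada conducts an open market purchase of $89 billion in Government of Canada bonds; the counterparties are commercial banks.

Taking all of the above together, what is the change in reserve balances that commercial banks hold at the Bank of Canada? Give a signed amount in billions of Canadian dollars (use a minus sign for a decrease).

+$205 billion

Currency withdrawal $391 billion: banks swap reserves for currency → −$391B.
FX purchase $41 billion: the Bank of Canada pays by crediting reserve accounts → +$41B.
Discount-window loan $466 billion: the loan is credited to the bank's reserve account → +$466B.
OMO purchase (from banks) $89 billion: the Bank of Canada pays by crediting reserve accounts → +$89B.
Net: −391 + 41 + 466 + 89 = +$205 billion.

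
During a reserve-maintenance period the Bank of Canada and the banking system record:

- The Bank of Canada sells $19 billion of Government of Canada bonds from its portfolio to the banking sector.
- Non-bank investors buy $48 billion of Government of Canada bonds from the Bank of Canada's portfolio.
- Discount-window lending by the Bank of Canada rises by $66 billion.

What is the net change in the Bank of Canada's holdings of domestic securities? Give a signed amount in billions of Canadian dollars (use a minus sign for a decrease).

OMO sale (to banks) $19 billion: securities removed from the Bank of Canada's portfolio → −$19B.
Asset sale (to non-banks) $48 billion: securities removed from the Bank of Canada's portfolio → −$48B.
Discount-window loan $66 billion: the Bank of Canada's securities portfolio is untouched → 0.
Net: −19 − 48 + 0 = -$67 billion.

-$67 billion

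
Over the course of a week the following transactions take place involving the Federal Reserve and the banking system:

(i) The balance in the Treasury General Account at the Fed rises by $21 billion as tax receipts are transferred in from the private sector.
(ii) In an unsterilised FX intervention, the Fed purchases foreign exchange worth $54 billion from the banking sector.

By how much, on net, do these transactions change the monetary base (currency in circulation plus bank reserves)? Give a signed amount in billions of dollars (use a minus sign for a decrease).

+$33 billion

Government account inflow $21 billion: reserves shift to a non-base liability → −$21B.
FX purchase $54 billion: Fed balance sheet expands → +$54B.
Net: −21 + 54 = +$33 billion.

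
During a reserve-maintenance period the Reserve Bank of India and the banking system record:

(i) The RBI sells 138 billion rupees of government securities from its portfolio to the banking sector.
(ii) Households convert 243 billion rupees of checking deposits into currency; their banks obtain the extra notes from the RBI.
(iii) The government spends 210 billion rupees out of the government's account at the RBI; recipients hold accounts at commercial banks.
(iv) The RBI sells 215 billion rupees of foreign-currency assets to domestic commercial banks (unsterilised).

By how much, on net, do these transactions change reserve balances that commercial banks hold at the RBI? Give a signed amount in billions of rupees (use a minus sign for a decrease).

-386 billion

RBI balance sheet:
  Assets:      Securities −138B, Foreign assets −215B
  Liabilities: Bank reserves −386B, Currency in circulation +243B, Government deposits −210B
Commercial banking system:
  Assets:      Reserves at CB −386B, Securities +138B, Foreign assets +215B
  Liabilities: Checkable deposits −33B
So the change in reserve balances that commercial banks hold at the RBI is -386 billion.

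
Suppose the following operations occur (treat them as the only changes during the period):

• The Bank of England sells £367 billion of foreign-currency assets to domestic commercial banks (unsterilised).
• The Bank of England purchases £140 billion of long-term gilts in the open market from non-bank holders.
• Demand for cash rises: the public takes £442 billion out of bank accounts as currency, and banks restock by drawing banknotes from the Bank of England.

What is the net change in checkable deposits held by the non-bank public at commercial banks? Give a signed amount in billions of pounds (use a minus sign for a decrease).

Bank of England balance sheet:
  Assets:      Securities +£140B, Foreign assets −£367B
  Liabilities: Bank reserves −£669B, Currency in circulation +£442B
Commercial banking system:
  Assets:      Reserves at CB −£669B, Foreign assets +£367B
  Liabilities: Checkable deposits −£302B
So the change in checkable deposits held by the non-bank public at commercial banks is -£302 billion.

-£302 billion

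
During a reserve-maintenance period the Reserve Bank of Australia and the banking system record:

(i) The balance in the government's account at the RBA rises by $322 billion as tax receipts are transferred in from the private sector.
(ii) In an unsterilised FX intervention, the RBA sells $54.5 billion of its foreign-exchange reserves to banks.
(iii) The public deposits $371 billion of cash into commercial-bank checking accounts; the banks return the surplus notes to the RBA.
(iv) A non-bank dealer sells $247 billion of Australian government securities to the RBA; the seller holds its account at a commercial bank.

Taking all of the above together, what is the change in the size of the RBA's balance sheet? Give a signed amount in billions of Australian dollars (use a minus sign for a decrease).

+$192.5 billion

RBA balance sheet:
  Assets:      Securities +$247B, Foreign assets −$54.5B
  Liabilities: Bank reserves +$241.5B, Currency in circulation −$371B, Government deposits +$322B
Change in total RBA assets = +$192.5 billion.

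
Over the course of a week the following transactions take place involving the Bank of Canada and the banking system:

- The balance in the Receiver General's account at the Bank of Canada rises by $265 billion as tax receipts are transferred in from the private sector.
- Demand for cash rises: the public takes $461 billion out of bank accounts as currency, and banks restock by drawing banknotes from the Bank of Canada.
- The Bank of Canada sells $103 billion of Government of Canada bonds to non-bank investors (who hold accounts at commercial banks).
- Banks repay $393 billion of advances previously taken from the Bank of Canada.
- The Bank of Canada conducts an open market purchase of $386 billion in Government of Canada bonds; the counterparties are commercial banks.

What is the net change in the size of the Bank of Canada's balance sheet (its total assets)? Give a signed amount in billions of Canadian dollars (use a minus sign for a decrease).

Government account inflow $265 billion: only the composition of liabilities changes → 0.
Currency withdrawal $461 billion: only the composition of liabilities changes → 0.
Asset sale (to non-banks) $103 billion: a Bank of Canada asset is shed → −$103B.
Discount-window repayment $393 billion: a Bank of Canada asset is shed → −$393B.
OMO purchase (from banks) $386 billion: a Bank of Canada asset is acquired → +$386B.
Net: 0 + 0 − 103 − 393 + 386 = -$110 billion.

-$110 billion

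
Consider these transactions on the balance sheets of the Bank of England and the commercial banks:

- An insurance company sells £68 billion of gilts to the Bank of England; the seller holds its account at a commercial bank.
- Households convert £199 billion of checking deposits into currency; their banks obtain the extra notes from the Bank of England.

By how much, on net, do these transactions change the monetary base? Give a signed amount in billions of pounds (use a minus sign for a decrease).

Asset purchase (from non-banks) £68 billion: Bank of England balance sheet expands → +£68B.
Currency withdrawal £199 billion: just a shift between currency and reserves — both are base money → 0.
Net: 68 + 0 = +£68 billion.

+£68 billion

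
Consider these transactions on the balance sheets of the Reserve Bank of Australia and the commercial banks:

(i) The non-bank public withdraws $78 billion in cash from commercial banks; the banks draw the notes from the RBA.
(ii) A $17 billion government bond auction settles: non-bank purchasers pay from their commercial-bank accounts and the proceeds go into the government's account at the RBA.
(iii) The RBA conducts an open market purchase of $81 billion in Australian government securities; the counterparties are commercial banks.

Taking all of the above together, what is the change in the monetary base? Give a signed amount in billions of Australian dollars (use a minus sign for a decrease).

RBA balance sheet:
  Assets:      Securities +$81B
  Liabilities: Bank reserves −$14B, Currency in circulation +$78B, Government deposits +$17B
Commercial banking system:
  Assets:      Reserves at CB −$14B, Securities −$81B
  Liabilities: Checkable deposits −$95B
Monetary base = currency + reserves: +$78B + (−$14B) = +$64 billion.

+$64 billion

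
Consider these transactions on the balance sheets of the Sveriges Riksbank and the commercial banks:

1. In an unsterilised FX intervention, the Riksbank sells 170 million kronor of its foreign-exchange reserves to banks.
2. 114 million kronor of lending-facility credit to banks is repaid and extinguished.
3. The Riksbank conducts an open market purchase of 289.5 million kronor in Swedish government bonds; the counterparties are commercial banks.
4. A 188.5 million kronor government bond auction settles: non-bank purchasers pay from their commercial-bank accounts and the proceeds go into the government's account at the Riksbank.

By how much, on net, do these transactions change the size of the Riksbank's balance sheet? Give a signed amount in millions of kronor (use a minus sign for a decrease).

+5.5 million

FX sale 170 million kronor: a Riksbank asset is shed → −170M.
Discount-window repayment 114 million kronor: a Riksbank asset is shed → −114M.
OMO purchase (from banks) 289.5 million kronor: a Riksbank asset is acquired → +289.5M.
Government account inflow 188.5 million kronor: only the composition of liabilities changes → 0.
Net: −170 − 114 + 289.5 + 0 = +5.5 million.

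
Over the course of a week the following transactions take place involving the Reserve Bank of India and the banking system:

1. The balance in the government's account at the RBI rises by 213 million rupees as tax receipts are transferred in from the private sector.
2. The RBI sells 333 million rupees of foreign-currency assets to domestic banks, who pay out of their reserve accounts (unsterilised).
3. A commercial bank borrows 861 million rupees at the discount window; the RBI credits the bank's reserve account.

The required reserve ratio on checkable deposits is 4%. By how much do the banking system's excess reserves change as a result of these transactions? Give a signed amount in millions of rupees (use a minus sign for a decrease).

+323.52 million

Government account inflow 213 million rupees: reserves −213M, deposits −213M.
FX sale 333 million rupees: reserves −333M, deposits 0.
Discount-window loan 861 million rupees: reserves +861M, deposits 0.
Totals: Δreserves = +315M, Δdeposits = −213M.
Δrequired reserves = 4% × −213M = −8.52M.
Δexcess reserves = Δreserves − Δrequired = +315M − (−8.52M) = +323.52 million.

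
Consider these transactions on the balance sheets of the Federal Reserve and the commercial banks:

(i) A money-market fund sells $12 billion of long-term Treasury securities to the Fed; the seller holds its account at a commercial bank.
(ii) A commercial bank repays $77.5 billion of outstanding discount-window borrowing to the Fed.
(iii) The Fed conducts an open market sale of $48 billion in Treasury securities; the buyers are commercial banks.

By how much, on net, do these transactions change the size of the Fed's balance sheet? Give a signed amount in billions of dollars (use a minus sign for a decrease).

-$113.5 billion

Asset purchase (from non-banks) $12 billion: a Fed asset is acquired → +$12B.
Discount-window repayment $77.5 billion: a Fed asset is shed → −$77.5B.
OMO sale (to banks) $48 billion: a Fed asset is shed → −$48B.
Net: 12 − 77.5 − 48 = -$113.5 billion.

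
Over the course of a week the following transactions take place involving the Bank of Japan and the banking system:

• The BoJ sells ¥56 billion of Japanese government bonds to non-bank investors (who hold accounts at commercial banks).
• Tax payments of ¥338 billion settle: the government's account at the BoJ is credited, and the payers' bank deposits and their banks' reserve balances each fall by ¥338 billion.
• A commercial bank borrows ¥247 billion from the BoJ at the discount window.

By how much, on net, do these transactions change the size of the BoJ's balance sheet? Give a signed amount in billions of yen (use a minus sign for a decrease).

+¥191 billion

Asset sale (to non-banks) ¥56 billion: a BoJ asset is shed → −¥56B.
Government account inflow ¥338 billion: only the composition of liabilities changes → 0.
Discount-window loan ¥247 billion: a BoJ asset is acquired → +¥247B.
Net: −56 + 0 + 247 = +¥191 billion.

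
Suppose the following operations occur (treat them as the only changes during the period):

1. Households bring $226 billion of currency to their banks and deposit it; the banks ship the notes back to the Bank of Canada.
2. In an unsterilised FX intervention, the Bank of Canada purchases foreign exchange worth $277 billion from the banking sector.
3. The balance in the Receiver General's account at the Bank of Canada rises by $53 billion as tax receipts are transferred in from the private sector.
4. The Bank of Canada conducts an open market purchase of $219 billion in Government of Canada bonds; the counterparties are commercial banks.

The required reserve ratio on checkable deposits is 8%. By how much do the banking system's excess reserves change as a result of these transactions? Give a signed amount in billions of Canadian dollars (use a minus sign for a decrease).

Currency deposit $226 billion: reserves +$226B, deposits +$226B.
FX purchase $277 billion: reserves +$277B, deposits 0.
Government account inflow $53 billion: reserves −$53B, deposits −$53B.
OMO purchase (from banks) $219 billion: reserves +$219B, deposits 0.
Totals: Δreserves = +$669B, Δdeposits = +$173B.
Δrequired reserves = 8% × +$173B = +$13.84B.
Δexcess reserves = Δreserves − Δrequired = +$669B − (+$13.84B) = +$655.16 billion.

+$655.16 billion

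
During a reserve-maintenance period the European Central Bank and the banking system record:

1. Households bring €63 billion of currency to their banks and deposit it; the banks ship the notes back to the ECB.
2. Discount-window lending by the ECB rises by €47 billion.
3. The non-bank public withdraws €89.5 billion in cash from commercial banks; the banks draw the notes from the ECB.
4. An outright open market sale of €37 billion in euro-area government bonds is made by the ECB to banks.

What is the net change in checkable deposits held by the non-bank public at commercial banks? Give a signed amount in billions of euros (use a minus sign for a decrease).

Currency deposit €63 billion: non-bank counterparties' bank balances rise → +€63B.
Discount-window loan €47 billion: the counterparty is a bank, so public deposits are unchanged → 0.
Currency withdrawal €89.5 billion: non-bank counterparties' bank balances fall → −€89.5B.
OMO sale (to banks) €37 billion: the counterparty is a bank, so public deposits are unchanged → 0.
Net: 63 + 0 − 89.5 + 0 = -€26.5 billion.

-€26.5 billion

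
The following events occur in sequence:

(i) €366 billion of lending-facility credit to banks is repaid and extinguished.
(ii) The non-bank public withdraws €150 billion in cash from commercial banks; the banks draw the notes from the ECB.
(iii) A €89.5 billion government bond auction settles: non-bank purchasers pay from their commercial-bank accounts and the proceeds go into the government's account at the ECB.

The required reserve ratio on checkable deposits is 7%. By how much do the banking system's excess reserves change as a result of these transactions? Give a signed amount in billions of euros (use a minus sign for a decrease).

Discount-window repayment €366 billion: reserves −€366B, deposits 0.
Currency withdrawal €150 billion: reserves −€150B, deposits −€150B.
Government account inflow €89.5 billion: reserves −€89.5B, deposits −€89.5B.
Totals: Δreserves = −€605.5B, Δdeposits = −€239.5B.
Δrequired reserves = 7% × −€239.5B = −€16.765B.
Δexcess reserves = Δreserves − Δrequired = −€605.5B − (−€16.765B) = -€588.735 billion.

-€588.735 billion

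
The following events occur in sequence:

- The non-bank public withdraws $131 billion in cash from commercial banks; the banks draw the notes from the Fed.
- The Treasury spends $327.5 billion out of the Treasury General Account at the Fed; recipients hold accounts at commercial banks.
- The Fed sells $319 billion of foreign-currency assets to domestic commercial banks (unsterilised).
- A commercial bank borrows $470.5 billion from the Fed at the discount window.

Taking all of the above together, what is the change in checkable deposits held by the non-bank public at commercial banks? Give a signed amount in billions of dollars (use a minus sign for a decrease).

+$196.5 billion

Fed balance sheet:
  Assets:      Loans to banks +$470.5B, Foreign assets −$319B
  Liabilities: Bank reserves +$348B, Currency in circulation +$131B, Government deposits −$327.5B
Commercial banking system:
  Assets:      Reserves at CB +$348B, Foreign assets +$319B
  Liabilities: Checkable deposits +$196.5B, Borrowings from CB +$470.5B
So the change in checkable deposits held by the non-bank public at commercial banks is +$196.5 billion.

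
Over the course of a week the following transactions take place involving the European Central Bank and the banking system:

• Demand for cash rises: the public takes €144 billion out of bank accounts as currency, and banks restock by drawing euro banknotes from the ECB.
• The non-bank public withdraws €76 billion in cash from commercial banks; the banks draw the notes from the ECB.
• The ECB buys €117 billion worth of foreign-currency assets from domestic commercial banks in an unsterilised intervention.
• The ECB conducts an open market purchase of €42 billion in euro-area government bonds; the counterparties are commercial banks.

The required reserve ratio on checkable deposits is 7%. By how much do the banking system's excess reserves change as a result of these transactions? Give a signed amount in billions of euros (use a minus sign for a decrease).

-€45.6 billion

Currency withdrawal €144 billion: reserves −€144B, deposits −€144B.
Currency withdrawal €76 billion: reserves −€76B, deposits −€76B.
FX purchase €117 billion: reserves +€117B, deposits 0.
OMO purchase (from banks) €42 billion: reserves +€42B, deposits 0.
Totals: Δreserves = −€61B, Δdeposits = −€220B.
Δrequired reserves = 7% × −€220B = −€15.4B.
Δexcess reserves = Δreserves − Δrequired = −€61B − (−€15.4B) = -€45.6 billion.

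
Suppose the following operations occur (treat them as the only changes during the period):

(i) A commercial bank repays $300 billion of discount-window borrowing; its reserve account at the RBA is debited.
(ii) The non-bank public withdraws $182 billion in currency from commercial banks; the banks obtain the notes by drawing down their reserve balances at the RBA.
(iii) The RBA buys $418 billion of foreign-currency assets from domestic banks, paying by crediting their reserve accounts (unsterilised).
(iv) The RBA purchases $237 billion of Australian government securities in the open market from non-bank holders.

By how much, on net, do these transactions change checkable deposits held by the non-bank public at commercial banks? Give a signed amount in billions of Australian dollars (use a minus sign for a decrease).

+$55 billion

RBA balance sheet:
  Assets:      Securities +$237B, Loans to banks −$300B, Foreign assets +$418B
  Liabilities: Bank reserves +$173B, Currency in circulation +$182B
Commercial banking system:
  Assets:      Reserves at CB +$173B, Foreign assets −$418B
  Liabilities: Checkable deposits +$55B, Borrowings from CB −$300B
So the change in checkable deposits held by the non-bank public at commercial banks is +$55 billion.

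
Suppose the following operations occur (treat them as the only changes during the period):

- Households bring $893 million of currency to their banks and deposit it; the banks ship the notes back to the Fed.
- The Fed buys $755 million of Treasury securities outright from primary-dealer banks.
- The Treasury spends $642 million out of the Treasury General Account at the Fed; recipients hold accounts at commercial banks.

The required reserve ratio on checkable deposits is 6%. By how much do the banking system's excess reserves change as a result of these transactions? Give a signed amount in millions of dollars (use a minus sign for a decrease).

+$2197.9 million

Currency deposit $893 million: reserves +$893M, deposits +$893M.
OMO purchase (from banks) $755 million: reserves +$755M, deposits 0.
Government spending $642 million: reserves +$642M, deposits +$642M.
Totals: Δreserves = +$2290M, Δdeposits = +$1535M.
Δrequired reserves = 6% × +$1535M = +$92.1M.
Δexcess reserves = Δreserves − Δrequired = +$2290M − (+$92.1M) = +$2197.9 million.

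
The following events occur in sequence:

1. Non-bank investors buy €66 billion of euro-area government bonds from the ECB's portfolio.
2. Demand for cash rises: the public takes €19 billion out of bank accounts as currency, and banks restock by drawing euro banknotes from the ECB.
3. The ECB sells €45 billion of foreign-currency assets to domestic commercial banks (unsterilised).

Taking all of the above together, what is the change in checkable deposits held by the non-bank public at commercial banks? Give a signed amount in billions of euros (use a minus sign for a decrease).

ECB balance sheet:
  Assets:      Securities −€66B, Foreign assets −€45B
  Liabilities: Bank reserves −€130B, Currency in circulation +€19B
Commercial banking system:
  Assets:      Reserves at CB −€130B, Foreign assets +€45B
  Liabilities: Checkable deposits −€85B
So the change in checkable deposits held by the non-bank public at commercial banks is -€85 billion.

-€85 billion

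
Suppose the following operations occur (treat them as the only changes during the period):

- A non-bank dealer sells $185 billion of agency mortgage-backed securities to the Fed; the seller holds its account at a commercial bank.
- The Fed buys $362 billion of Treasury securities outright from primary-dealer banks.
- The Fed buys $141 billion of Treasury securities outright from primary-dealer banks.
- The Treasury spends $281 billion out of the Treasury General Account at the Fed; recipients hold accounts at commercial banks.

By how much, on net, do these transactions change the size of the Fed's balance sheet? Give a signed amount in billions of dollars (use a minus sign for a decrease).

Fed balance sheet:
  Assets:      Securities +$688B
  Liabilities: Bank reserves +$969B, Government deposits −$281B
Change in total Fed assets = +$688 billion.

+$688 billion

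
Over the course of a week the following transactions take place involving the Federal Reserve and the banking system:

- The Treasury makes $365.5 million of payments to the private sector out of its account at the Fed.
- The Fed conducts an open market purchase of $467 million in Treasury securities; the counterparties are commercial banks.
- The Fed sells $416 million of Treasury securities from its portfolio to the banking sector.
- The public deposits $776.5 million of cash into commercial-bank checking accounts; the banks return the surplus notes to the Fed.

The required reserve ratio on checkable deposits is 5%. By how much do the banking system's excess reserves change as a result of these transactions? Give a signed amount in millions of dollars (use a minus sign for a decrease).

Government spending $365.5 million: reserves +$365.5M, deposits +$365.5M.
OMO purchase (from banks) $467 million: reserves +$467M, deposits 0.
OMO sale (to banks) $416 million: reserves −$416M, deposits 0.
Currency deposit $776.5 million: reserves +$776.5M, deposits +$776.5M.
Totals: Δreserves = +$1193M, Δdeposits = +$1142M.
Δrequired reserves = 5% × +$1142M = +$57.1M.
Δexcess reserves = Δreserves − Δrequired = +$1193M − (+$57.1M) = +$1135.9 million.

+$1135.9 million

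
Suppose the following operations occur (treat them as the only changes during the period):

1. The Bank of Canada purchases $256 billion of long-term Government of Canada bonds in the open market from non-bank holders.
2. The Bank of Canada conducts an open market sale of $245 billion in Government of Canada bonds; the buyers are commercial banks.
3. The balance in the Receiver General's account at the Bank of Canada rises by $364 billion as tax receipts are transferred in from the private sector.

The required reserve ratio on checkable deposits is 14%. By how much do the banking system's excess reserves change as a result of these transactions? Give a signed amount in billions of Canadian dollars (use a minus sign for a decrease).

-$337.88 billion

Asset purchase (from non-banks) $256 billion: reserves +$256B, deposits +$256B.
OMO sale (to banks) $245 billion: reserves −$245B, deposits 0.
Government account inflow $364 billion: reserves −$364B, deposits −$364B.
Totals: Δreserves = −$353B, Δdeposits = −$108B.
Δrequired reserves = 14% × −$108B = −$15.12B.
Δexcess reserves = Δreserves − Δrequired = −$353B − (−$15.12B) = -$337.88 billion.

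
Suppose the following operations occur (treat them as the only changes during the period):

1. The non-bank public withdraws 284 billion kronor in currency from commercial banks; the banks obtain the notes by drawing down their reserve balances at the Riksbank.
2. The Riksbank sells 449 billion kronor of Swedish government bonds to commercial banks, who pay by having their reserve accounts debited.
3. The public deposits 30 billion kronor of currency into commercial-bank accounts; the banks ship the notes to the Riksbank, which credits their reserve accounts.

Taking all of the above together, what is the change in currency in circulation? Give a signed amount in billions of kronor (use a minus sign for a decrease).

+254 billion

Currency withdrawal 284 billion kronor: notes leave the central bank → +284B.
OMO sale (to banks) 449 billion kronor: no currency enters or leaves circulation → 0.
Currency deposit 30 billion kronor: notes return to the central bank → −30B.
Net: 284 + 0 − 30 = +254 billion.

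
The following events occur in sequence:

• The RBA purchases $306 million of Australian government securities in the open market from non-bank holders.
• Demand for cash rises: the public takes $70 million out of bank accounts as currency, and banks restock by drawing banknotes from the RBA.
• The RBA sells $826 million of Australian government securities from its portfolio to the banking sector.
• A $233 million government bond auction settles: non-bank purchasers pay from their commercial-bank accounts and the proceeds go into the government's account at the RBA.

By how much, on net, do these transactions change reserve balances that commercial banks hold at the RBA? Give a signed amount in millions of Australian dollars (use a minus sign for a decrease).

-$823 million

Asset purchase (from non-banks) $306 million: the RBA pays by crediting reserve accounts → +$306M.
Currency withdrawal $70 million: banks swap reserves for currency → −$70M.
OMO sale (to banks) $826 million: the buying banks pay out of their reserve balances → −$826M.
Government account inflow $233 million: funds move from bank reserves into the government account → −$233M.
Net: 306 − 70 − 826 − 233 = -$823 million.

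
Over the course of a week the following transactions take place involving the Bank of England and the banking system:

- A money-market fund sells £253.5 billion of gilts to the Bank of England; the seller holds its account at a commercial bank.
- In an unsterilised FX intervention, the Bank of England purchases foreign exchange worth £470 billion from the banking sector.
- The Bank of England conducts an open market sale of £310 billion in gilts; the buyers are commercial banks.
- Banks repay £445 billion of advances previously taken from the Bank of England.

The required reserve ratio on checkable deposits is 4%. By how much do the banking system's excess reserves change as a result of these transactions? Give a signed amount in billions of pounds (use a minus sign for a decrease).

Asset purchase (from non-banks) £253.5 billion: reserves +£253.5B, deposits +£253.5B.
FX purchase £470 billion: reserves +£470B, deposits 0.
OMO sale (to banks) £310 billion: reserves −£310B, deposits 0.
Discount-window repayment £445 billion: reserves −£445B, deposits 0.
Totals: Δreserves = −£31.5B, Δdeposits = +£253.5B.
Δrequired reserves = 4% × +£253.5B = +£10.14B.
Δexcess reserves = Δreserves − Δrequired = −£31.5B − (+£10.14B) = -£41.64 billion.

-£41.64 billion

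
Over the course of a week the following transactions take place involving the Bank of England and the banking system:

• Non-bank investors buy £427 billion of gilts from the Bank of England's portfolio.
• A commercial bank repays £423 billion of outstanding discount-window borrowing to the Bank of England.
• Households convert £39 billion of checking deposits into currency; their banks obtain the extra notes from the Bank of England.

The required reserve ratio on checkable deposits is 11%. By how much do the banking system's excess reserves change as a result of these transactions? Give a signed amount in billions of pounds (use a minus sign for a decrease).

Asset sale (to non-banks) £427 billion: reserves −£427B, deposits −£427B.
Discount-window repayment £423 billion: reserves −£423B, deposits 0.
Currency withdrawal £39 billion: reserves −£39B, deposits −£39B.
Totals: Δreserves = −£889B, Δdeposits = −£466B.
Δrequired reserves = 11% × −£466B = −£51.26B.
Δexcess reserves = Δreserves − Δrequired = −£889B − (−£51.26B) = -£837.74 billion.

-£837.74 billion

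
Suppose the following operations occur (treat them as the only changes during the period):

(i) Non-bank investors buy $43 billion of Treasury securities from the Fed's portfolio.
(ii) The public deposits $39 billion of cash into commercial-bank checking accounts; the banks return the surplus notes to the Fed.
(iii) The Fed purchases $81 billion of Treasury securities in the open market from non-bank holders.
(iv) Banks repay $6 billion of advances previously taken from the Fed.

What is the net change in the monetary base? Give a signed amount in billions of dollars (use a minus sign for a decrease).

+$32 billion

Fed balance sheet:
  Assets:      Securities +$38B, Loans to banks −$6B
  Liabilities: Bank reserves +$71B, Currency in circulation −$39B
Monetary base = currency + reserves: −$39B + (+$71B) = +$32 billion.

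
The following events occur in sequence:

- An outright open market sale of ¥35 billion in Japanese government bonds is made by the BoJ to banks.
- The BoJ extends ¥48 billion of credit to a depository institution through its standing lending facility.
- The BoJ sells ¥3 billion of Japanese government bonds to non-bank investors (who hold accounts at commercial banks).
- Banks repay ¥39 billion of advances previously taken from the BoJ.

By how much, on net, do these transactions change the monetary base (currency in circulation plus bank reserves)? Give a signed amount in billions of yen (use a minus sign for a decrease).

OMO sale (to banks) ¥35 billion: BoJ balance sheet contracts → −¥35B.
Discount-window loan ¥48 billion: BoJ balance sheet expands → +¥48B.
Asset sale (to non-banks) ¥3 billion: BoJ balance sheet contracts → −¥3B.
Discount-window repayment ¥39 billion: BoJ balance sheet contracts → −¥39B.
Net: −35 + 48 − 3 − 39 = -¥29 billion.

-¥29 billion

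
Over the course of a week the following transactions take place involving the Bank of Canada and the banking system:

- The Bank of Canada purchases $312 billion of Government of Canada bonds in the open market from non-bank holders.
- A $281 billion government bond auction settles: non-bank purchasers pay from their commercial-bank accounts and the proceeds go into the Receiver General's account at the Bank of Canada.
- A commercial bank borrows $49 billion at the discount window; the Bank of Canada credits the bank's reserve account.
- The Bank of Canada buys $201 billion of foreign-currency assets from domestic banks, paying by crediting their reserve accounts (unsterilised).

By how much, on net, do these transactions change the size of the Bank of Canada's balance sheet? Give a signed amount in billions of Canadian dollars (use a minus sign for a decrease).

+$562 billion

Asset purchase (from non-banks) $312 billion: a Bank of Canada asset is acquired → +$312B.
Government account inflow $281 billion: only the composition of liabilities changes → 0.
Discount-window loan $49 billion: a Bank of Canada asset is acquired → +$49B.
FX purchase $201 billion: a Bank of Canada asset is acquired → +$201B.
Net: 312 + 0 + 49 + 201 = +$562 billion.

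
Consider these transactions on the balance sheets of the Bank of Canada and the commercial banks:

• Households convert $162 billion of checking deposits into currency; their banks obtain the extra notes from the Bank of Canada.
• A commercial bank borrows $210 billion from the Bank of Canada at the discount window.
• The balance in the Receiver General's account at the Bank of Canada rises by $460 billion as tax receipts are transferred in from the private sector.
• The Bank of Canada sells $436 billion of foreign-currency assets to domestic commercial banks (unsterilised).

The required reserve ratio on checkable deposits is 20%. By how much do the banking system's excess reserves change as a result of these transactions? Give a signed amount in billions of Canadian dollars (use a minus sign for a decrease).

-$723.6 billion

Currency withdrawal $162 billion: reserves −$162B, deposits −$162B.
Discount-window loan $210 billion: reserves +$210B, deposits 0.
Government account inflow $460 billion: reserves −$460B, deposits −$460B.
FX sale $436 billion: reserves −$436B, deposits 0.
Totals: Δreserves = −$848B, Δdeposits = −$622B.
Δrequired reserves = 20% × −$622B = −$124.4B.
Δexcess reserves = Δreserves − Δrequired = −$848B − (−$124.4B) = -$723.6 billion.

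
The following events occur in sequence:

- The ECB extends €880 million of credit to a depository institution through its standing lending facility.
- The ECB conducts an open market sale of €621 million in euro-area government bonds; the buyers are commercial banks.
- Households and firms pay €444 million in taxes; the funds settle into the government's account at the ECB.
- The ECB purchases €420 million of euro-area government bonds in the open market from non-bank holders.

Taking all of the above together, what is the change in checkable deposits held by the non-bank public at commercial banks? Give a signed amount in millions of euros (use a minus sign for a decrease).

Discount-window loan €880 million: the counterparty is a bank, so public deposits are unchanged → 0.
OMO sale (to banks) €621 million: the counterparty is a bank, so public deposits are unchanged → 0.
Government account inflow €444 million: non-bank counterparties' bank balances fall → −€444M.
Asset purchase (from non-banks) €420 million: non-bank counterparties' bank balances rise → +€420M.
Net: 0 + 0 − 444 + 420 = -€24 million.

-€24 million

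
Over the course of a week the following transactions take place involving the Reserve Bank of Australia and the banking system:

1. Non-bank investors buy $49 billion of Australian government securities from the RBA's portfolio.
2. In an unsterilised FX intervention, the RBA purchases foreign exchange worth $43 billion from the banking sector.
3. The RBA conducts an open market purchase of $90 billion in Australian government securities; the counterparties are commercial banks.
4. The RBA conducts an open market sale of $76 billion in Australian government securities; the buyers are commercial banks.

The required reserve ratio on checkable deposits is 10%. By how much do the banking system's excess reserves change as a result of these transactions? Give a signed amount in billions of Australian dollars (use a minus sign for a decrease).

+$12.9 billion

Asset sale (to non-banks) $49 billion: reserves −$49B, deposits −$49B.
FX purchase $43 billion: reserves +$43B, deposits 0.
OMO purchase (from banks) $90 billion: reserves +$90B, deposits 0.
OMO sale (to banks) $76 billion: reserves −$76B, deposits 0.
Totals: Δreserves = +$8B, Δdeposits = −$49B.
Δrequired reserves = 10% × −$49B = −$4.9B.
Δexcess reserves = Δreserves − Δrequired = +$8B − (−$4.9B) = +$12.9 billion.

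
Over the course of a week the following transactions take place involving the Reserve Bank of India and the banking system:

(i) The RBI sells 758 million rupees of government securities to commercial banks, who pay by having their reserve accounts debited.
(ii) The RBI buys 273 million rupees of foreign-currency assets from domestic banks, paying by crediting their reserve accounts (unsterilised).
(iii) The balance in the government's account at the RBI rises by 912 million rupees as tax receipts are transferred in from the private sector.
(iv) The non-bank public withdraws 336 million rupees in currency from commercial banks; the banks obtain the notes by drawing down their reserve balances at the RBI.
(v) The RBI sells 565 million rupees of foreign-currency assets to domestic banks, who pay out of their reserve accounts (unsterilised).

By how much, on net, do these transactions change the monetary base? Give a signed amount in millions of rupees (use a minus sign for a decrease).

OMO sale (to banks) 758 million rupees: RBI balance sheet contracts → −758M.
FX purchase 273 million rupees: RBI balance sheet expands → +273M.
Government account inflow 912 million rupees: reserves shift to a non-base liability → −912M.
Currency withdrawal 336 million rupees: just a shift between currency and reserves — both are base money → 0.
FX sale 565 million rupees: RBI balance sheet contracts → −565M.
Net: −758 + 273 − 912 + 0 − 565 = -1962 million.

-1962 million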